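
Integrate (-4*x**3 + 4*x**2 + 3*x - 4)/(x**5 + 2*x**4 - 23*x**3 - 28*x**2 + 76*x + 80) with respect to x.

-46*log(x - 4)/135 + log(x - 2)/12 + log(x + 1)/60 - 19*log(x + 2)/36 + 83*log(x + 5)/108 + C

Factor the denominator: (x - 4)*(x - 2)*(x + 1)*(x + 2)*(x + 5).
Partial-fraction decomposition: 83/(108*(x + 5)) - 19/(36*(x + 2)) + 1/(60*(x + 1)) + 1/(12*(x - 2)) - 46/(135*(x - 4)).
Integrate each term: A/(x−a) contributes A·log|x−a|.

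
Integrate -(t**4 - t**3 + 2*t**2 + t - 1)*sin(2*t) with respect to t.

t**4*cos(2*t)/2 - t**3*sin(2*t) - t**3*cos(2*t)/2 + 3*t**2*sin(2*t)/4 - t**2*cos(2*t)/2 + t*sin(2*t)/2 + 5*t*cos(2*t)/4 - 5*sin(2*t)/8 - cos(2*t)/4 + C

Use integration by parts with u = t**4 - t**3 + 2*t**2 + t - 1, dv = -sin(2*t) dt, so v = cos(2*t)/2.
Apply parts 4 times (tabular method): alternate signs, differentiate u down to 0, integrate dv up.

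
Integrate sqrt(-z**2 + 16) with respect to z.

z*sqrt(-z**2 + 16)/2 + 8*asin(z/4) + C

Substitute z = 4·sin(θ), so dz = 4·cos(θ) dθ and the radical becomes sqrt(-z**2 + 16) = 4·cos(θ) by the Pythagorean identity.
Integrate the resulting trig expression in θ, then back-substitute θ = asin(z/4), sin(θ) = z/4, cos(θ) = sqrt(-z**2 + 16)/4 (absorbing any constant into C).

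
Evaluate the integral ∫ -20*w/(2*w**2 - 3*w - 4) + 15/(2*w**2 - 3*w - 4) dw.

Let u = 2*w**2 - 3*w - 4, so du = (4*w - 3) dw.
Rewriting, the integral becomes -5·∫ 1/u du = -5·log(u).
Substituting back, u = 2*w**2 - 3*w - 4.

-5*log(2*w**2 - 3*w - 4) + C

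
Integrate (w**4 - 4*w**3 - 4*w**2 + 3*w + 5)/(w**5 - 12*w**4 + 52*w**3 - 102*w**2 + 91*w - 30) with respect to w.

Factor the denominator: (w - 5)*(w - 3)*(w - 2)*(w - 1)**2.
Partial-fraction decomposition: 45/(32*(w - 1)) - 1/(8*(w - 1)**2) - 7/(w - 2) + 49/(8*(w - 3)) + 15/(32*(w - 5)).
Integrate each term; A/(w−a) gives A·log|w−a|; A/(w−a)² gives −A/(w−a).

15*log(w - 5)/32 + 49*log(w - 3)/8 - 7*log(w - 2) + 45*log(w - 1)/32 + 1/(8*w - 8) + C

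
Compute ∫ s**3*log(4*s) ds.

s**4*(log(s) + 2*log(2))/4 - s**4/16 + C

Use integration by parts with u = log(4*s), dv = s**3 ds.
Then du = 1/s ds and v = s**4/4.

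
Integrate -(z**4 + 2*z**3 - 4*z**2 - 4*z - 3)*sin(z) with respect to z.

z**4*cos(z) - 4*z**3*sin(z) + 2*z**3*cos(z) - 6*z**2*sin(z) - 16*z**2*cos(z) + 32*z*sin(z) - 16*z*cos(z) + 16*sin(z) + 29*cos(z) + C

Use integration by parts with u = z**4 + 2*z**3 - 4*z**2 - 4*z - 3, dv = -sin(z) dz, so v = cos(z).
Apply parts 4 times (tabular method): alternate signs, differentiate u down to 0, integrate dv up.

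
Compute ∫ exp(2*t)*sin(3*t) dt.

2*exp(2*t)*sin(3*t)/13 - 3*exp(2*t)*cos(3*t)/13 + C

Let I denote the integral. Integrate by parts with u = sin(3*t), dv = exp(2*t) dt, so v = exp(2*t)/2: I = exp(2*t)*sin(3*t)/2 − (3/2)·∫ exp(2*t)*cos(3*t) dt.
Apply parts again with u = cos(3*t), dv = exp(2*t) dt: ∫ exp(2*t)*cos(3*t) dt = exp(2*t)*cos(3*t)/2 + (3/2)·I. Substituting back brings back I: I = exp(2*t)*sin(3*t)/2 - 3*exp(2*t)*cos(3*t)/4 − (9/4)·I.
Solving for I: (1 + 9/4)·I equals the remaining terms, so I = (4/13)·(exp(2*t)*sin(3*t)/2 - 3*exp(2*t)*cos(3*t)/4).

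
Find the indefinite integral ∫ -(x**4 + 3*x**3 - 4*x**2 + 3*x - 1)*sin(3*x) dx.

Use integration by parts with u = x**4 + 3*x**3 - 4*x**2 + 3*x - 1, dv = -sin(3*x) dx, so v = cos(3*x)/3.
Apply parts 4 times (tabular method): alternate signs, differentiate u down to 0, integrate dv up.

x**4*cos(3*x)/3 - 4*x**3*sin(3*x)/9 + x**3*cos(3*x) - x**2*sin(3*x) - 16*x**2*cos(3*x)/9 + 32*x*sin(3*x)/27 + x*cos(3*x)/3 - sin(3*x)/9 + 5*cos(3*x)/81 + C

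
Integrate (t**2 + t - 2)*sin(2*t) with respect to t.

Use integration by parts with u = t**2 + t - 2, dv = sin(2*t) dt, so v = -cos(2*t)/2.
Apply parts 2 times (tabular method): alternate signs, differentiate u down to 0, integrate dv up.

-t**2*cos(2*t)/2 + t*sin(2*t)/2 - t*cos(2*t)/2 + sin(2*t)/4 + 5*cos(2*t)/4 + C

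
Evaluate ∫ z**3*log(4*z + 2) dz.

Use integration by parts with u = log(4*z + 2), dv = z**3 dz.
Then du = 4/(4*z + 2) dz and v = z**4/4.

z**4*log(4*z + 2)/4 - z**4/16 + z**3/24 - z**2/32 + z/32 - log(2*z + 1)/64 + C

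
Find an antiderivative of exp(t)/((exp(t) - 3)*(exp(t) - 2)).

log(exp(t) - 3) - log(exp(t) - 2) + C

Let u = e^t, du = e^t dt.
The integral becomes ∫ du/((u-2)(u-3)); decompose into partial fractions.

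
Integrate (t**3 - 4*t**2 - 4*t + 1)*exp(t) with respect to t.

Use integration by parts with u = t**3 - 4*t**2 - 4*t + 1, dv = exp(t) dt, so v = exp(t).
Apply parts 3 times (tabular method): alternate signs, differentiate u down to 0, integrate dv up.

(t**3 - 7*t**2 + 10*t - 9)*exp(t) + C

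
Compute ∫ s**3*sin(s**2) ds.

Let u = s², du = 2s ds; rewrite as (1/2)∫ u^1·sin(1u) du.
Now integrate by parts 1 time.

-s**2*cos(s**2)/2 + sin(s**2)/2 + C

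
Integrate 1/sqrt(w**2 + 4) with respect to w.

Substitute w = 2·tan(θ), so dw = 2·sec(θ)^2 dθ and the radical becomes sqrt(w**2 + 4) = 2·sec(θ) by the Pythagorean identity.
Integrate the resulting trig expression in θ, then back-substitute tan(θ) = w/2, sec(θ) = sqrt(w**2 + 4)/2 (absorbing any constant into C).

log(w + sqrt(w**2 + 4)) + C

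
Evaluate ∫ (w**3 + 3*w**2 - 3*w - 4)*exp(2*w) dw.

Use integration by parts with u = w**3 + 3*w**2 - 3*w - 4, dv = exp(2*w) dw, so v = exp(2*w)/2.
Apply parts 3 times (tabular method): alternate signs, differentiate u down to 0, integrate dv up.

(4*w**3 + 6*w**2 - 18*w - 7)*exp(2*w)/8 + C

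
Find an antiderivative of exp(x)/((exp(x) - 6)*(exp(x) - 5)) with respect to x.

log(exp(x) - 6) - log(exp(x) - 5) + C

Let u = e^x, du = e^x dx.
The integral becomes ∫ du/((u-6)(u-5)); decompose into partial fractions.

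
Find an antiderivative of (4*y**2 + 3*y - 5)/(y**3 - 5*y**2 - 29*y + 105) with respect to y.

Factor the denominator: (y - 7)*(y - 3)*(y + 5).
Partial-fraction decomposition: 5/(6*(y + 5)) - 5/(4*(y - 3)) + 53/(12*(y - 7)).
Integrate each term: A/(y−a) contributes A·log|y−a|.

53*log(y - 7)/12 - 5*log(y - 3)/4 + 5*log(y + 5)/6 + C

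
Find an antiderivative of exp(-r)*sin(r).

-exp(-r)*sin(r)/2 - exp(-r)*cos(r)/2 + C

Let I denote the integral. Integrate by parts with u = sin(r), dv = exp(-r) dr, so v = -exp(-r): I = -exp(-r)*sin(r) + ∫ exp(-r)*cos(r) dr.
Apply parts again with u = cos(r), dv = exp(-r) dr: ∫ exp(-r)*cos(r) dr = -exp(-r)*cos(r) − I. Substituting back brings back I: I = -exp(-r)*sin(r) - exp(-r)*cos(r) − I.
Solving for I: (1 + 1)·I equals the remaining terms, so I = (1/2)·(-exp(-r)*sin(r) - exp(-r)*cos(r)).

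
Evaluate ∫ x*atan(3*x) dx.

x**2*atan(3*x)/2 - x/6 + atan(3*x)/18 + C

Use integration by parts with u = arctan(3*x), dv = x dx.
Then du = 3/(9*x**2 + 1) dx.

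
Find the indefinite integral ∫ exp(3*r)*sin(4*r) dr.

3*exp(3*r)*sin(4*r)/25 - 4*exp(3*r)*cos(4*r)/25 + C

Let I denote the integral. Integrate by parts with u = sin(4*r), dv = exp(3*r) dr, so v = exp(3*r)/3: I = exp(3*r)*sin(4*r)/3 − (4/3)·∫ exp(3*r)*cos(4*r) dr.
Apply parts again with u = cos(4*r), dv = exp(3*r) dr: ∫ exp(3*r)*cos(4*r) dr = exp(3*r)*cos(4*r)/3 + (4/3)·I. Substituting back brings back I: I = exp(3*r)*sin(4*r)/3 - 4*exp(3*r)*cos(4*r)/9 − (16/9)·I.
Solving for I: (1 + 16/9)·I equals the remaining terms, so I = (9/25)·(exp(3*r)*sin(4*r)/3 - 4*exp(3*r)*cos(4*r)/9).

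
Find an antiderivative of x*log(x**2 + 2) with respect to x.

Let u = x**2 + 2, so du = (2*x) dx.
The integral becomes (1/2)·∫ log(u) du; integrate by parts with u′=log(u), dv′=du.

x**2*log(x**2 + 2)/2 - x**2/2 + log(x**2 + 2) + C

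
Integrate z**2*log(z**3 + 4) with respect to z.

Let u = z**3 + 4, so du = (3*z**2) dz.
The integral becomes (1/3)·∫ log(u) du; integrate by parts with u′=log(u), dv′=du.

z**3*log(z**3 + 4)/3 - z**3/3 + 4*log(z**3 + 4)/3 + C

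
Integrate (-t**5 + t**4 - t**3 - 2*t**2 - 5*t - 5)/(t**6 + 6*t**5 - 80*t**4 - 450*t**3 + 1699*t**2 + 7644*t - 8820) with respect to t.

Factor the denominator: (t - 7)*(t - 5)*(t - 1)*(t + 6)**2*(t + 7).
Partial-fraction decomposition: -19483/(1344*(t + 7)) + 13816723/(1002001*(t + 6)) - 9241/(1001*(t + 6)**2) - 13/(9408*(t - 1)) + 2705/(11616*(t - 5)) - 14887/(28392*(t - 7)).
Integrate each term; A/(t−a) gives A·log|t−a|; A/(t−a)² gives −A/(t−a).

-14887*log(t - 7)/28392 + 2705*log(t - 5)/11616 - 13*log(t - 1)/9408 + 13816723*log(t + 6)/1002001 - 19483*log(t + 7)/1344 + 9241/(1001*t + 6006) + C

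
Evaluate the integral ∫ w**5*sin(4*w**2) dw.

-w**4*cos(4*w**2)/8 + w**2*sin(4*w**2)/16 + cos(4*w**2)/64 + C

Let u = w², du = 2w dw; rewrite as (1/2)∫ u^2·sin(4u) du.
Now integrate by parts 2 times.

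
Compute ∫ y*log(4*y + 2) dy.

y**2*log(4*y + 2)/2 - y**2/4 + y/4 - log(2*y + 1)/8 + C

Use integration by parts with u = log(4*y + 2), dv = y dy.
Then du = 4/(4*y + 2) dy and v = y**2/2.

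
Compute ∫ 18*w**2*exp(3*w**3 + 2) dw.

Let u = 3*w**3 + 2, so du = (9*w**2) dw.
Rewriting, the integral becomes 2·∫ e^u du = 2·e^u.
Substituting back, u = 3*w**3 + 2.

2*exp(3*w**3 + 2) + C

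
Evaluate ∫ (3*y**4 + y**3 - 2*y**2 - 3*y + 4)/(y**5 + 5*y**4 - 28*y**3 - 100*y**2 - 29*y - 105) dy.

Factor the denominator: (y - 5)*(y + 3)*(y + 7)*(y**2 + 1).
Partial-fraction decomposition: (71*y - 87)/(1300*(y**2 + 1)) + 6787/(2400*(y + 7)) - 211/(320*(y + 3)) + 1939/(2496*(y - 5)).
Integrate each term; A/(y−a) gives A·log|y−a|; the (By+D)/(y²+p²) term gives a log and an atan.

1939*log(y - 5)/2496 - 211*log(y + 3)/320 + 6787*log(y + 7)/2400 + 71*log(y**2 + 1)/2600 - 87*atan(y)/1300 + C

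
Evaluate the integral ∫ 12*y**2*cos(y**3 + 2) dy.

Let u = y**3 + 2, so du = (3*y**2) dy.
Rewriting, the integral becomes 4·∫ cos(u) du = 4·sin(u).
Substituting back, u = y**3 + 2.

4*sin(y**3 + 2) + C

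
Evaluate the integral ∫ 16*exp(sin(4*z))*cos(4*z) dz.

4*exp(sin(4*z)) + C

Let u = sin(4*z), so du = (4*cos(4*z)) dz.
Rewriting, the integral becomes 4·∫ e^u du = 4·e^u.
Substituting back, u = sin(4*z).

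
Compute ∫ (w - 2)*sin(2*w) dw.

-w*cos(2*w)/2 + sin(2*w)/4 + cos(2*w) + C

Use integration by parts with u = w - 2, dv = sin(2*w) dw, so v = -cos(2*w)/2.
Apply parts 1 times (tabular method): alternate signs, differentiate u down to 0, integrate dv up.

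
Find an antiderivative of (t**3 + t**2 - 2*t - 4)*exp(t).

(t**3 - 2*t**2 + 2*t - 6)*exp(t) + C

Use integration by parts with u = t**3 + t**2 - 2*t - 4, dv = exp(t) dt, so v = exp(t).
Apply parts 3 times (tabular method): alternate signs, differentiate u down to 0, integrate dv up.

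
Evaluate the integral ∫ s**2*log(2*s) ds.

s**3*(log(s) + log(2))/3 - s**3/9 + C

Use integration by parts with u = log(2*s), dv = s**2 ds.
Then du = 1/s ds and v = s**3/3.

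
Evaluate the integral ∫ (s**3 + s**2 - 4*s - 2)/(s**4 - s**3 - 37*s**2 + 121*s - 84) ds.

62*log(s - 4)/33 - 11*log(s - 3)/10 - log(s - 1)/12 + 67*log(s + 7)/220 + C

Factor the denominator: (s - 4)*(s - 3)*(s - 1)*(s + 7).
Partial-fraction decomposition: 67/(220*(s + 7)) - 1/(12*(s - 1)) - 11/(10*(s - 3)) + 62/(33*(s - 4)).
Integrate each term: A/(s−a) contributes A·log|s−a|.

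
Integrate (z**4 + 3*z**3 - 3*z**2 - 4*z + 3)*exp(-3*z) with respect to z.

Use integration by parts with u = z**4 + 3*z**3 - 3*z**2 - 4*z + 3, dv = exp(-3*z) dz, so v = -exp(-3*z)/3.
Apply parts 4 times (tabular method): alternate signs, differentiate u down to 0, integrate dv up.

(-27*z**4 - 117*z**3 - 36*z**2 + 84*z - 53)*exp(-3*z)/81 + C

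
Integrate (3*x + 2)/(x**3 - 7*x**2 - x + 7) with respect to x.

Factor the denominator: (x - 7)*(x - 1)*(x + 1).
Partial-fraction decomposition: -1/(16*(x + 1)) - 5/(12*(x - 1)) + 23/(48*(x - 7)).
Integrate each term: A/(x−a) contributes A·log|x−a|.

23*log(x - 7)/48 - 5*log(x - 1)/12 - log(x + 1)/16 + C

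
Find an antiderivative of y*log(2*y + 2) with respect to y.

y**2*log(2*y + 2)/2 - y**2/4 + y/2 - log(y + 1)/2 + C

Use integration by parts with u = log(2*y + 2), dv = y dy.
Then du = 2/(2*y + 2) dy and v = y**2/2.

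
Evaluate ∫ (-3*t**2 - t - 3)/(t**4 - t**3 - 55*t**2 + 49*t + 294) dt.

Factor the denominator: (t - 7)*(t - 3)*(t + 2)*(t + 7).
Partial-fraction decomposition: 143/(700*(t + 7)) - 13/(225*(t + 2)) + 33/(200*(t - 3)) - 157/(504*(t - 7)).
Integrate each term: A/(t−a) contributes A·log|t−a|.

-157*log(t - 7)/504 + 33*log(t - 3)/200 - 13*log(t + 2)/225 + 143*log(t + 7)/700 + C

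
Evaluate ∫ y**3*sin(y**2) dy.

-y**2*cos(y**2)/2 + sin(y**2)/2 + C

Let u = y², du = 2y dy; rewrite as (1/2)∫ u^1·sin(1u) du.
Now integrate by parts 1 time.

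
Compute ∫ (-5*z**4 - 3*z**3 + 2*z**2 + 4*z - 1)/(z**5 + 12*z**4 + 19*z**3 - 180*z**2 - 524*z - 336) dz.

-19*log(z - 4)/44 + log(z + 1)/30 - 19*log(z + 2)/40 + 1157*log(z + 6)/40 - 10907*log(z + 7)/330 + C

Factor the denominator: (z - 4)*(z + 1)*(z + 2)*(z + 6)*(z + 7).
Partial-fraction decomposition: -10907/(330*(z + 7)) + 1157/(40*(z + 6)) - 19/(40*(z + 2)) + 1/(30*(z + 1)) - 19/(44*(z - 4)).
Integrate each term: A/(z−a) contributes A·log|z−a|.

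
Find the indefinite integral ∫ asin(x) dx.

Use integration by parts with u = arcsin(x), dv = dx.
Then du = 1/sqrt(-x**2 + 1) dx.

x*asin(x) + sqrt(-x**2 + 1) + C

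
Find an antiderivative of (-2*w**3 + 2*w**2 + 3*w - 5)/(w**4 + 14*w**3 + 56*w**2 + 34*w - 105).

-log(w - 1)/96 - 29*log(w + 3)/16 + 35*log(w + 5)/3 - 379*log(w + 7)/32 + C

Factor the denominator: (w - 1)*(w + 3)*(w + 5)*(w + 7).
Partial-fraction decomposition: -379/(32*(w + 7)) + 35/(3*(w + 5)) - 29/(16*(w + 3)) - 1/(96*(w - 1)).
Integrate each term: A/(w−a) contributes A·log|w−a|.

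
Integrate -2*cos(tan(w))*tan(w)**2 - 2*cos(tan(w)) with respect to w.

-2*sin(tan(w)) + C

Let u = tan(w), so du = (tan(w)**2 + 1) dw.
Rewriting, the integral becomes -2·∫ cos(u) du = -2·sin(u).
Substituting back, u = tan(w).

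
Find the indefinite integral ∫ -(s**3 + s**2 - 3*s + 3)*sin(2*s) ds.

Use integration by parts with u = s**3 + s**2 - 3*s + 3, dv = -sin(2*s) ds, so v = cos(2*s)/2.
Apply parts 3 times (tabular method): alternate signs, differentiate u down to 0, integrate dv up.

s**3*cos(2*s)/2 - 3*s**2*sin(2*s)/4 + s**2*cos(2*s)/2 - s*sin(2*s)/2 - 9*s*cos(2*s)/4 + 9*sin(2*s)/8 + 5*cos(2*s)/4 + C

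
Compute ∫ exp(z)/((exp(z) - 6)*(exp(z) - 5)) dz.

Let u = e^z, du = e^z dz.
The integral becomes ∫ du/((u-5)(u-6)); decompose into partial fractions.

log(exp(z) - 6) - log(exp(z) - 5) + C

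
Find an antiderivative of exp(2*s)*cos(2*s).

Let I denote the integral. Integrate by parts with u = cos(2*s), dv = exp(2*s) ds, so v = exp(2*s)/2: I = exp(2*s)*cos(2*s)/2 + ∫ exp(2*s)*sin(2*s) ds.
Apply parts again with u = sin(2*s), dv = exp(2*s) ds: ∫ exp(2*s)*sin(2*s) ds = exp(2*s)*sin(2*s)/2 − I. Substituting back brings back I: I = exp(2*s)*sin(2*s)/2 + exp(2*s)*cos(2*s)/2 − I.
Solving for I: (1 + 1)·I equals the remaining terms, so I = (1/2)·(exp(2*s)*sin(2*s)/2 + exp(2*s)*cos(2*s)/2).

exp(2*s)*sin(2*s)/4 + exp(2*s)*cos(2*s)/4 + C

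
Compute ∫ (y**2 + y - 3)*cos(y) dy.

y**2*sin(y) + y*sin(y) + 2*y*cos(y) - 5*sin(y) + cos(y) + C

Use integration by parts with u = y**2 + y - 3, dv = cos(y) dy, so v = sin(y).
Apply parts 2 times (tabular method): alternate signs, differentiate u down to 0, integrate dv up.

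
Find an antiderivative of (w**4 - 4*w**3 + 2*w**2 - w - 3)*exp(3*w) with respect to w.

(27*w**4 - 144*w**3 + 198*w**2 - 159*w - 28)*exp(3*w)/81 + C

Use integration by parts with u = w**4 - 4*w**3 + 2*w**2 - w - 3, dv = exp(3*w) dw, so v = exp(3*w)/3.
Apply parts 4 times (tabular method): alternate signs, differentiate u down to 0, integrate dv up.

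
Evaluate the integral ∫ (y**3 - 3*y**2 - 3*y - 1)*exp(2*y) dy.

Use integration by parts with u = y**3 - 3*y**2 - 3*y - 1, dv = exp(2*y) dy, so v = exp(2*y)/2.
Apply parts 3 times (tabular method): alternate signs, differentiate u down to 0, integrate dv up.

(4*y**3 - 18*y**2 + 6*y - 7)*exp(2*y)/8 + C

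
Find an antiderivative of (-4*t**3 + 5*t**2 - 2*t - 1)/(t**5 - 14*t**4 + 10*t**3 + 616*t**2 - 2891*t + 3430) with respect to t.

Factor the denominator: (t - 7)**2*(t - 5)*(t - 2)*(t + 7).
Partial-fraction decomposition: 815/(10584*(t + 7)) + 17/(675*(t - 2)) - 193/(72*(t - 5)) + 6317/(2450*(t - 7)) - 571/(70*(t - 7)**2).
Integrate each term; A/(t−a) gives A·log|t−a|; A/(t−a)² gives −A/(t−a).

6317*log(t - 7)/2450 - 193*log(t - 5)/72 + 17*log(t - 2)/675 + 815*log(t + 7)/10584 + 571/(70*t - 490) + C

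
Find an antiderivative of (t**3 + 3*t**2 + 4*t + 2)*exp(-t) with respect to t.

(-t**3 - 6*t**2 - 16*t - 18)*exp(-t) + C

Use integration by parts with u = t**3 + 3*t**2 + 4*t + 2, dv = exp(-t) dt, so v = -exp(-t).
Apply parts 3 times (tabular method): alternate signs, differentiate u down to 0, integrate dv up.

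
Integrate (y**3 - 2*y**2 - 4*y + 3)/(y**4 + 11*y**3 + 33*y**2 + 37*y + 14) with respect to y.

-5*log(y + 1)/18 - log(y + 2) + 41*log(y + 7)/18 - 2/(3*y + 3) + C

Factor the denominator: (y + 1)**2*(y + 2)*(y + 7).
Partial-fraction decomposition: 41/(18*(y + 7)) - 1/(y + 2) - 5/(18*(y + 1)) + 2/(3*(y + 1)**2).
Integrate each term; A/(y−a) gives A·log|y−a|; A/(y−a)² gives −A/(y−a).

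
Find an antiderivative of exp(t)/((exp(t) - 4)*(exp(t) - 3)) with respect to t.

log(exp(t) - 4) - log(exp(t) - 3) + C

Let u = e^t, du = e^t dt.
The integral becomes ∫ du/((u-3)(u-4)); decompose into partial fractions.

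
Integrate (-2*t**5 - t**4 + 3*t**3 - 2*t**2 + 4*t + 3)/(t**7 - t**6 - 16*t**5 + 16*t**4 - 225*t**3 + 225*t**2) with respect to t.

7*log(t)/225 - 6527*log(t - 5)/34000 - log(t - 1)/48 + 5183*log(t + 5)/51000 + 49*log(t**2 + 9)/1224 - 107*atan(t/3)/612 - 1/(75*t) + C

Factor the denominator: t**2*(t - 5)*(t - 1)*(t + 5)*(t**2 + 9).
Partial-fraction decomposition: (49*t - 321)/(612*(t**2 + 9)) + 5183/(51000*(t + 5)) - 1/(48*(t - 1)) - 6527/(34000*(t - 5)) + 7/(225*t) + 1/(75*t**2).
Integrate each term; A/(t−a) gives A·log|t−a|; the (Bt+D)/(t²+p²) term gives a log and an atan.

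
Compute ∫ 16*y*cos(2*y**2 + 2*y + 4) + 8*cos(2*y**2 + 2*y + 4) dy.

Let u = 2*y**2 + 2*y + 4, so du = (4*y + 2) dy.
Rewriting, the integral becomes 4·∫ cos(u) du = 4·sin(u).
Substituting back, u = 2*y**2 + 2*y + 4.

4*sin(2*y**2 + 2*y + 4) + C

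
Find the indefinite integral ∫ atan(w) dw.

w*atan(w) - log(w**2 + 1)/2 + C

Use integration by parts with u = arctan(w), dv = dw.
Then du = 1/(w**2 + 1) dw.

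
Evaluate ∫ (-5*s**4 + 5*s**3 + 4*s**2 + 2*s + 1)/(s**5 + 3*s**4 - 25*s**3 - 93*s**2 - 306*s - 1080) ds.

-5243*log(s - 6)/4950 + 1543*log(s + 4)/250 - 3659*log(s + 5)/374 - 12599*log(s**2 + 9)/76500 + 27107*atan(s/3)/38250 + C

Factor the denominator: (s - 6)*(s + 4)*(s + 5)*(s**2 + 9).
Partial-fraction decomposition: -(12599*s - 81321)/(38250*(s**2 + 9)) - 3659/(374*(s + 5)) + 1543/(250*(s + 4)) - 5243/(4950*(s - 6)).
Integrate each term; A/(s−a) gives A·log|s−a|; the (Bs+D)/(s²+p²) term gives a log and an atan.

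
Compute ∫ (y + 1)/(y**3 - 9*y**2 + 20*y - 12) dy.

7*log(y - 6)/20 - 3*log(y - 2)/4 + 2*log(y - 1)/5 + C

Factor the denominator: (y - 6)*(y - 2)*(y - 1).
Partial-fraction decomposition: 2/(5*(y - 1)) - 3/(4*(y - 2)) + 7/(20*(y - 6)).
Integrate each term: A/(y−a) contributes A·log|y−a|.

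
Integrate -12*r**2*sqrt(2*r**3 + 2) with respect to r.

-4*(2*r**3 + 2)**(3/2)/3 + C

Let u = 2*r**3 + 2, so du = (6*r**2) dr.
Rewriting, the integral becomes -2·∫ √u du = -2·(2/3)u^(3/2).
Substituting back, u = 2*r**3 + 2.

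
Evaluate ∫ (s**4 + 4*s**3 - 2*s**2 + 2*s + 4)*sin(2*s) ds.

-s**4*cos(2*s)/2 + s**3*sin(2*s) - 2*s**3*cos(2*s) + 3*s**2*sin(2*s) + 5*s**2*cos(2*s)/2 - 5*s*sin(2*s)/2 + 2*s*cos(2*s) - sin(2*s) - 13*cos(2*s)/4 + C

Use integration by parts with u = s**4 + 4*s**3 - 2*s**2 + 2*s + 4, dv = sin(2*s) ds, so v = -cos(2*s)/2.
Apply parts 4 times (tabular method): alternate signs, differentiate u down to 0, integrate dv up.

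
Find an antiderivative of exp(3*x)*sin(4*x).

Let I denote the integral. Integrate by parts with u = sin(4*x), dv = exp(3*x) dx, so v = exp(3*x)/3: I = exp(3*x)*sin(4*x)/3 − (4/3)·∫ exp(3*x)*cos(4*x) dx.
Apply parts again with u = cos(4*x), dv = exp(3*x) dx: ∫ exp(3*x)*cos(4*x) dx = exp(3*x)*cos(4*x)/3 + (4/3)·I. Substituting back brings back I: I = exp(3*x)*sin(4*x)/3 - 4*exp(3*x)*cos(4*x)/9 − (16/9)·I.
Solving for I: (1 + 16/9)·I equals the remaining terms, so I = (9/25)·(exp(3*x)*sin(4*x)/3 - 4*exp(3*x)*cos(4*x)/9).

3*exp(3*x)*sin(4*x)/25 - 4*exp(3*x)*cos(4*x)/25 + C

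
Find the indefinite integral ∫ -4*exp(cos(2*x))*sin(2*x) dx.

2*exp(cos(2*x)) + C

Let u = cos(2*x), so du = (-2*sin(2*x)) dx.
Rewriting, the integral becomes 2·∫ e^u du = 2·e^u.
Substituting back, u = cos(2*x).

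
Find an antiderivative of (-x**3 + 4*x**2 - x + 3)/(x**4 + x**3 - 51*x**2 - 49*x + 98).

-151*log(x - 7)/756 - 5*log(x - 1)/144 + 29*log(x + 2)/135 - 549*log(x + 7)/560 + C

Factor the denominator: (x - 7)*(x - 1)*(x + 2)*(x + 7).
Partial-fraction decomposition: -549/(560*(x + 7)) + 29/(135*(x + 2)) - 5/(144*(x - 1)) - 151/(756*(x - 7)).
Integrate each term: A/(x−a) contributes A·log|x−a|.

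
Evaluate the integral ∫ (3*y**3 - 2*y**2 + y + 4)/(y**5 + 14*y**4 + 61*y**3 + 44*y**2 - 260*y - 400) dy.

11*log(y - 2)/588 + 5*log(y + 2)/12 - 56*log(y + 4)/3 + 2680*log(y + 5)/147 - 142/(7*y + 35) + C

Factor the denominator: (y - 2)*(y + 2)*(y + 4)*(y + 5)**2.
Partial-fraction decomposition: 2680/(147*(y + 5)) + 142/(7*(y + 5)**2) - 56/(3*(y + 4)) + 5/(12*(y + 2)) + 11/(588*(y - 2)).
Integrate each term; A/(y−a) gives A·log|y−a|; A/(y−a)² gives −A/(y−a).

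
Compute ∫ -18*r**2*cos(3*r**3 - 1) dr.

Let u = 3*r**3 - 1, so du = (9*r**2) dr.
Rewriting, the integral becomes -2·∫ cos(u) du = -2·sin(u).
Substituting back, u = 3*r**3 - 1.

-2*sin(3*r**3 - 1) + C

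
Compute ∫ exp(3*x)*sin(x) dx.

Let I denote the integral. Integrate by parts with u = sin(x), dv = exp(3*x) dx, so v = exp(3*x)/3: I = exp(3*x)*sin(x)/3 − (1/3)·∫ exp(3*x)*cos(x) dx.
Apply parts again with u = cos(x), dv = exp(3*x) dx: ∫ exp(3*x)*cos(x) dx = exp(3*x)*cos(x)/3 + (1/3)·I. Substituting back brings back I: I = exp(3*x)*sin(x)/3 - exp(3*x)*cos(x)/9 − (1/9)·I.
Solving for I: (1 + 1/9)·I equals the remaining terms, so I = (9/10)·(exp(3*x)*sin(x)/3 - exp(3*x)*cos(x)/9).

3*exp(3*x)*sin(x)/10 - exp(3*x)*cos(x)/10 + C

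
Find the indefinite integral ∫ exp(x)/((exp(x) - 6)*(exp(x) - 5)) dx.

Let u = e^x, du = e^x dx.
The integral becomes ∫ du/((u-6)(u-5)); decompose into partial fractions.

log(exp(x) - 6) - log(exp(x) - 5) + C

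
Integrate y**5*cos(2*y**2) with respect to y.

y**4*sin(2*y**2)/4 + y**2*cos(2*y**2)/4 - sin(2*y**2)/8 + C

Let u = y², du = 2y dy; rewrite as (1/2)∫ u^2·cos(2u) du.
Now integrate by parts 2 times.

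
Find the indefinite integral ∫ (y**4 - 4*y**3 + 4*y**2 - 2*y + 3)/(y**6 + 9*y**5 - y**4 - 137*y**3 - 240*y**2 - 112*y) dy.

Factor the denominator: y*(y - 4)*(y + 1)**2*(y + 4)*(y + 7).
Partial-fraction decomposition: -1993/(4158*(y + 7)) + 587/(864*(y + 4)) - 9/(50*(y + 1)) + 7/(45*(y + 1)**2) + 59/(8800*(y - 4)) - 3/(112*y).
Integrate each term; A/(y−a) gives A·log|y−a|; A/(y−a)² gives −A/(y−a).

-3*log(y)/112 + 59*log(y - 4)/8800 - 9*log(y + 1)/50 + 587*log(y + 4)/864 - 1993*log(y + 7)/4158 - 7/(45*y + 45) + C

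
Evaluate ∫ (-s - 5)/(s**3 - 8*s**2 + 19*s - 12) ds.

Factor the denominator: (s - 4)*(s - 3)*(s - 1).
Partial-fraction decomposition: -1/(s - 1) + 4/(s - 3) - 3/(s - 4).
Integrate each term: A/(s−a) contributes A·log|s−a|.

-3*log(s - 4) + 4*log(s - 3) - log(s - 1) + C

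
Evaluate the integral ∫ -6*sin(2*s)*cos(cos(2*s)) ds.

Let u = cos(2*s), so du = (-2*sin(2*s)) ds.
Rewriting, the integral becomes 3·∫ cos(u) du = 3·sin(u).
Substituting back, u = cos(2*s).

3*sin(cos(2*s)) + C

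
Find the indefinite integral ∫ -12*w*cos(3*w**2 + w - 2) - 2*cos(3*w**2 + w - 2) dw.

-2*sin(3*w**2 + w - 2) + C

Let u = 3*w**2 + w - 2, so du = (6*w + 1) dw.
Rewriting, the integral becomes -2·∫ cos(u) du = -2·sin(u).
Substituting back, u = 3*w**2 + w - 2.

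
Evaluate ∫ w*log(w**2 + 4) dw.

Let u = w**2 + 4, so du = (2*w) dw.
The integral becomes (1/2)·∫ log(u) du; integrate by parts with u′=log(u), dv′=du.

w**2*log(w**2 + 4)/2 - w**2/2 + 2*log(w**2 + 4) + C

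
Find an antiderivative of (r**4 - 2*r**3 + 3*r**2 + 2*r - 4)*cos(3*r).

Use integration by parts with u = r**4 - 2*r**3 + 3*r**2 + 2*r - 4, dv = cos(3*r) dr, so v = sin(3*r)/3.
Apply parts 4 times (tabular method): alternate signs, differentiate u down to 0, integrate dv up.

r**4*sin(3*r)/3 - 2*r**3*sin(3*r)/3 + 4*r**3*cos(3*r)/9 + 5*r**2*sin(3*r)/9 - 2*r**2*cos(3*r)/3 + 10*r*sin(3*r)/9 + 10*r*cos(3*r)/27 - 118*sin(3*r)/81 + 10*cos(3*r)/27 + C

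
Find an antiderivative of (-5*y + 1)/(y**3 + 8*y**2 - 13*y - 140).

-19*log(y - 4)/99 - 13*log(y + 5)/9 + 18*log(y + 7)/11 + C

Factor the denominator: (y - 4)*(y + 5)*(y + 7).
Partial-fraction decomposition: 18/(11*(y + 7)) - 13/(9*(y + 5)) - 19/(99*(y - 4)).
Integrate each term: A/(y−a) contributes A·log|y−a|.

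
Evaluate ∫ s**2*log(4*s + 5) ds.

s**3*log(4*s + 5)/3 - s**3/9 + 5*s**2/24 - 25*s/48 + 125*log(4*s + 5)/192 + C

Use integration by parts with u = log(4*s + 5), dv = s**2 ds.
Then du = 4/(4*s + 5) ds and v = s**3/3.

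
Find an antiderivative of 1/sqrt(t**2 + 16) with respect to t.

log(t + sqrt(t**2 + 16)) + C

Substitute t = 4·tan(θ), so dt = 4·sec(θ)^2 dθ and the radical becomes sqrt(t**2 + 16) = 4·sec(θ) by the Pythagorean identity.
Integrate the resulting trig expression in θ, then back-substitute tan(θ) = t/4, sec(θ) = sqrt(t**2 + 16)/4 (absorbing any constant into C).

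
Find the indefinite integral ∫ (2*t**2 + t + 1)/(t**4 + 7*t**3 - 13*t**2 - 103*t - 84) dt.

37*log(t - 4)/385 - log(t + 1)/30 + 2*log(t + 3)/7 - 23*log(t + 7)/66 + C

Factor the denominator: (t - 4)*(t + 1)*(t + 3)*(t + 7).
Partial-fraction decomposition: -23/(66*(t + 7)) + 2/(7*(t + 3)) - 1/(30*(t + 1)) + 37/(385*(t - 4)).
Integrate each term: A/(t−a) contributes A·log|t−a|.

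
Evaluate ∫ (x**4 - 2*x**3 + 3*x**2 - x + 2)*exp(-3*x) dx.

(-27*x**4 + 18*x**3 - 63*x**2 - 15*x - 59)*exp(-3*x)/81 + C

Use integration by parts with u = x**4 - 2*x**3 + 3*x**2 - x + 2, dv = exp(-3*x) dx, so v = -exp(-3*x)/3.
Apply parts 4 times (tabular method): alternate signs, differentiate u down to 0, integrate dv up.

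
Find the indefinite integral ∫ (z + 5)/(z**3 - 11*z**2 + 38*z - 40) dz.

10*log(z - 5)/3 - 9*log(z - 4)/2 + 7*log(z - 2)/6 + C

Factor the denominator: (z - 5)*(z - 4)*(z - 2).
Partial-fraction decomposition: 7/(6*(z - 2)) - 9/(2*(z - 4)) + 10/(3*(z - 5)).
Integrate each term: A/(z−a) contributes A·log|z−a|.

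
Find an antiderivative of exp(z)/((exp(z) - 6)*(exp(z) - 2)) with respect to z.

log(exp(z) - 6)/4 - log(exp(z) - 2)/4 + C

Let u = e^z, du = e^z dz.
The integral becomes ∫ du/((u-6)(u-2)); decompose into partial fractions.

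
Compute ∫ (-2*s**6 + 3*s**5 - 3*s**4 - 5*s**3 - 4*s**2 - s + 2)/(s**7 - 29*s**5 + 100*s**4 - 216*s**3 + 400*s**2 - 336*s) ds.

-log(s)/168 - 44*log(s - 3)/15 + 2717*log(s - 2)/1296 - 2749*log(s + 7)/2835 - 3*log(s**2 + 4)/32 - atan(s/2)/16 - 17/(18*s - 36) + C

Factor the denominator: s*(s - 3)*(s - 2)**2*(s + 7)*(s**2 + 4).
Partial-fraction decomposition: -(3*s + 2)/(16*(s**2 + 4)) - 2749/(2835*(s + 7)) + 2717/(1296*(s - 2)) + 17/(18*(s - 2)**2) - 44/(15*(s - 3)) - 1/(168*s).
Integrate each term; A/(s−a) gives A·log|s−a|; the (Bs+D)/(s²+p²) term gives a log and an atan.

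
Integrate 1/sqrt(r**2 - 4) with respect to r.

Substitute r = 2·sec(θ), so dr = 2·sec(θ)*tan(θ) dθ and the radical becomes sqrt(r**2 - 4) = 2·tan(θ) by the Pythagorean identity.
Integrate the resulting trig expression in θ, then back-substitute sec(θ) = r/2, tan(θ) = sqrt(r**2 - 4)/2 (absorbing any constant into C).

log(r + sqrt(r**2 - 4)) + C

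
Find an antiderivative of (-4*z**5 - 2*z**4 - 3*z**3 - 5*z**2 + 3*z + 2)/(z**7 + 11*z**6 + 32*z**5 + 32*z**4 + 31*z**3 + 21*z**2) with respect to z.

Factor the denominator: z**2*(z + 1)*(z + 3)*(z + 7)*(z**2 + 1).
Partial-fraction decomposition: (13*z - 11)/(100*(z**2 + 1)) + 63191/(58800*(z + 7)) - 839/(720*(z + 3)) - 1/(24*(z + 1)) + 1/(441*z) + 2/(21*z**2).
Integrate each term; A/(z−a) gives A·log|z−a|; the (Bz+D)/(z²+p²) term gives a log and an atan.

log(z)/441 - log(z + 1)/24 - 839*log(z + 3)/720 + 63191*log(z + 7)/58800 + 13*log(z**2 + 1)/200 - 11*atan(z)/100 - 2/(21*z) + C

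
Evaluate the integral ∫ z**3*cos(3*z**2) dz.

Let u = z², du = 2z dz; rewrite as (1/2)∫ u^1·cos(3u) du.
Now integrate by parts 1 time.

z**2*sin(3*z**2)/6 + cos(3*z**2)/18 + C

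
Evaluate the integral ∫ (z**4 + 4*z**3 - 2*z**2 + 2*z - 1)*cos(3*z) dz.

Use integration by parts with u = z**4 + 4*z**3 - 2*z**2 + 2*z - 1, dv = cos(3*z) dz, so v = sin(3*z)/3.
Apply parts 4 times (tabular method): alternate signs, differentiate u down to 0, integrate dv up.

z**4*sin(3*z)/3 + 4*z**3*sin(3*z)/3 + 4*z**3*cos(3*z)/9 - 10*z**2*sin(3*z)/9 + 4*z**2*cos(3*z)/3 - 2*z*sin(3*z)/9 - 20*z*cos(3*z)/27 - 7*sin(3*z)/81 - 2*cos(3*z)/27 + C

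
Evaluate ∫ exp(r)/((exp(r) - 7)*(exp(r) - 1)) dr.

log(exp(r) - 7)/6 - log(exp(r) - 1)/6 + C

Let u = e^r, du = e^r dr.
The integral becomes ∫ du/((u-7)(u-1)); decompose into partial fractions.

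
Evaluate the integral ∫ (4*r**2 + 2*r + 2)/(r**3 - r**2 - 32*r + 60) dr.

Factor the denominator: (r - 5)*(r - 2)*(r + 6).
Partial-fraction decomposition: 67/(44*(r + 6)) - 11/(12*(r - 2)) + 112/(33*(r - 5)).
Integrate each term: A/(r−a) contributes A·log|r−a|.

112*log(r - 5)/33 - 11*log(r - 2)/12 + 67*log(r + 6)/44 + C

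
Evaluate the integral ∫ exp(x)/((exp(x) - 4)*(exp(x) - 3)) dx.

Let u = e^x, du = e^x dx.
The integral becomes ∫ du/((u-4)(u-3)); decompose into partial fractions.

log(exp(x) - 4) - log(exp(x) - 3) + C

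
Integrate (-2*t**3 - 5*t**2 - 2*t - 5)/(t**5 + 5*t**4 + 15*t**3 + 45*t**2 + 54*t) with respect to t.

-5*log(t)/54 + 5*log(t + 2)/26 + 5*log(t + 3)/27 - 50*log(t**2 + 9)/351 - 124*atan(t/3)/351 + C

Factor the denominator: t*(t + 2)*(t + 3)*(t**2 + 9).
Partial-fraction decomposition: -4*(25*t + 93)/(351*(t**2 + 9)) + 5/(27*(t + 3)) + 5/(26*(t + 2)) - 5/(54*t).
Integrate each term; A/(t−a) gives A·log|t−a|; the (Bt+D)/(t²+p²) term gives a log and an atan.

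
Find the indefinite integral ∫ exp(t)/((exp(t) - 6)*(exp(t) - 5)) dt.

Let u = e^t, du = e^t dt.
The integral becomes ∫ du/((u-5)(u-6)); decompose into partial fractions.

log(exp(t) - 6) - log(exp(t) - 5) + C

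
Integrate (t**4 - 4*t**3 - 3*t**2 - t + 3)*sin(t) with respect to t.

-t**4*cos(t) + 4*t**3*sin(t) + 4*t**3*cos(t) - 12*t**2*sin(t) + 15*t**2*cos(t) - 30*t*sin(t) - 23*t*cos(t) + 23*sin(t) - 33*cos(t) + C

Use integration by parts with u = t**4 - 4*t**3 - 3*t**2 - t + 3, dv = sin(t) dt, so v = -cos(t).
Apply parts 4 times (tabular method): alternate signs, differentiate u down to 0, integrate dv up.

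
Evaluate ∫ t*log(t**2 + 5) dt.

Let u = t**2 + 5, so du = (2*t) dt.
The integral becomes (1/2)·∫ log(u) du; integrate by parts with u′=log(u), dv′=du.

t**2*log(t**2 + 5)/2 - t**2/2 + 5*log(t**2 + 5)/2 + C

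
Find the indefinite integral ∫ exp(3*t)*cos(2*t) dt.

Let I denote the integral. Integrate by parts with u = cos(2*t), dv = exp(3*t) dt, so v = exp(3*t)/3: I = exp(3*t)*cos(2*t)/3 + (2/3)·∫ exp(3*t)*sin(2*t) dt.
Apply parts again with u = sin(2*t), dv = exp(3*t) dt: ∫ exp(3*t)*sin(2*t) dt = exp(3*t)*sin(2*t)/3 − (2/3)·I. Substituting back brings back I: I = 2*exp(3*t)*sin(2*t)/9 + exp(3*t)*cos(2*t)/3 − (4/9)·I.
Solving for I: (1 + 4/9)·I equals the remaining terms, so I = (9/13)·(2*exp(3*t)*sin(2*t)/9 + exp(3*t)*cos(2*t)/3).

2*exp(3*t)*sin(2*t)/13 + 3*exp(3*t)*cos(2*t)/13 + C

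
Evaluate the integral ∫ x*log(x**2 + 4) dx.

x**2*log(x**2 + 4)/2 - x**2/2 + 2*log(x**2 + 4) + C

Let u = x**2 + 4, so du = (2*x) dx.
The integral becomes (1/2)·∫ log(u) du; integrate by parts with u′=log(u), dv′=du.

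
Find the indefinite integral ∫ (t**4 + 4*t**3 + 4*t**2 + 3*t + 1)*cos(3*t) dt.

t**4*sin(3*t)/3 + 4*t**3*sin(3*t)/3 + 4*t**3*cos(3*t)/9 + 8*t**2*sin(3*t)/9 + 4*t**2*cos(3*t)/3 + t*sin(3*t)/9 + 16*t*cos(3*t)/27 + 11*sin(3*t)/81 + cos(3*t)/27 + C

Use integration by parts with u = t**4 + 4*t**3 + 4*t**2 + 3*t + 1, dv = cos(3*t) dt, so v = sin(3*t)/3.
Apply parts 4 times (tabular method): alternate signs, differentiate u down to 0, integrate dv up.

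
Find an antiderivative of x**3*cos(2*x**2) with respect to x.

x**2*sin(2*x**2)/4 + cos(2*x**2)/8 + C

Let u = x², du = 2x dx; rewrite as (1/2)∫ u^1·cos(2u) du.
Now integrate by parts 1 time.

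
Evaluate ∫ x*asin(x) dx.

Use integration by parts with u = arcsin(x), dv = x dx.
Then du = 1/sqrt(-x**2 + 1) dx.

x**2*asin(x)/2 + x*sqrt(-x**2 + 1)/4 - asin(x)/4 + C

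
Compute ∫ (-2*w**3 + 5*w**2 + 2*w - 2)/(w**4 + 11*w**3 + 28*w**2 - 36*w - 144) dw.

log(w - 2)/40 - 91*log(w + 3)/15 + 33*log(w + 4)/2 - 299*log(w + 6)/24 + C

Factor the denominator: (w - 2)*(w + 3)*(w + 4)*(w + 6).
Partial-fraction decomposition: -299/(24*(w + 6)) + 33/(2*(w + 4)) - 91/(15*(w + 3)) + 1/(40*(w - 2)).
Integrate each term: A/(w−a) contributes A·log|w−a|.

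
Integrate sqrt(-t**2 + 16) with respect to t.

t*sqrt(-t**2 + 16)/2 + 8*asin(t/4) + C

Substitute t = 4·sin(θ), so dt = 4·cos(θ) dθ and the radical becomes sqrt(-t**2 + 16) = 4·cos(θ) by the Pythagorean identity.
Integrate the resulting trig expression in θ, then back-substitute θ = asin(t/4), sin(θ) = t/4, cos(θ) = sqrt(-t**2 + 16)/4 (absorbing any constant into C).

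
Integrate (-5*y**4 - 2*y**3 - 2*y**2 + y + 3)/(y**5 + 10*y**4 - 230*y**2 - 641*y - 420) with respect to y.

-1139*log(y - 5)/1728 + log(y + 1)/72 - 369*log(y + 3)/64 + 395*log(y + 4)/27 - 423*log(y + 7)/32 + C

Factor the denominator: (y - 5)*(y + 1)*(y + 3)*(y + 4)*(y + 7).
Partial-fraction decomposition: -423/(32*(y + 7)) + 395/(27*(y + 4)) - 369/(64*(y + 3)) + 1/(72*(y + 1)) - 1139/(1728*(y - 5)).
Integrate each term: A/(y−a) contributes A·log|y−a|.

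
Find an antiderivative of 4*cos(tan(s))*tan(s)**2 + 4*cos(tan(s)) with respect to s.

4*sin(tan(s)) + C

Let u = tan(s), so du = (tan(s)**2 + 1) ds.
Rewriting, the integral becomes 4·∫ cos(u) du = 4·sin(u).
Substituting back, u = tan(s).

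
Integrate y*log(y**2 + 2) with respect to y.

y**2*log(y**2 + 2)/2 - y**2/2 + log(y**2 + 2) + C

Let u = y**2 + 2, so du = (2*y) dy.
The integral becomes (1/2)·∫ log(u) du; integrate by parts with u′=log(u), dv′=du.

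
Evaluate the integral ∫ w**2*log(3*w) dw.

Use integration by parts with u = log(3*w), dv = w**2 dw.
Then du = 1/w dw and v = w**3/3.

w**3*(log(w) + log(3))/3 - w**3/9 + C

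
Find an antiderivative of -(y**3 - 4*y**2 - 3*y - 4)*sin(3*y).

Use integration by parts with u = y**3 - 4*y**2 - 3*y - 4, dv = -sin(3*y) dy, so v = cos(3*y)/3.
Apply parts 3 times (tabular method): alternate signs, differentiate u down to 0, integrate dv up.

y**3*cos(3*y)/3 - y**2*sin(3*y)/3 - 4*y**2*cos(3*y)/3 + 8*y*sin(3*y)/9 - 11*y*cos(3*y)/9 + 11*sin(3*y)/27 - 28*cos(3*y)/27 + C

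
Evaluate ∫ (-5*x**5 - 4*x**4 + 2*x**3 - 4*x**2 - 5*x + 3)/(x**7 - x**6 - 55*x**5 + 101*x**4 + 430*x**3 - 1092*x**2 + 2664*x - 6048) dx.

-4867*log(x - 6)/5200 + 80737*log(x - 3)/118300 - 187*log(x + 4)/1400 + 24529*log(x + 7)/68900 + 111237*log(x**2 + 4)/7165600 - 63459*atan(x/2)/3582800 - 73/(130*x - 390) + C

Factor the denominator: (x - 6)*(x - 3)**2*(x + 4)*(x + 7)*(x**2 + 4).
Partial-fraction decomposition: 3*(37079*x - 42306)/(3582800*(x**2 + 4)) + 24529/(68900*(x + 7)) - 187/(1400*(x + 4)) + 80737/(118300*(x - 3)) + 73/(130*(x - 3)**2) - 4867/(5200*(x - 6)).
Integrate each term; A/(x−a) gives A·log|x−a|; the (Bx+D)/(x²+p²) term gives a log and an atan.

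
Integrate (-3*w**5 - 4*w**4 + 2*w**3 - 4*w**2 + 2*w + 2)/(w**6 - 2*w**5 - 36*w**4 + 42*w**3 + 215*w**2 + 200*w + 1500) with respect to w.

Factor the denominator: (w - 5)**2*(w + 3)*(w + 5)*(w**2 + 4).
Partial-fraction decomposition: -2*(467*w + 653)/(10933*(w**2 + 4)) - 6517/(5800*(w + 5)) + 311/(1664*(w + 3)) - 5322787/(2691200*(w - 5)) - 11713/(2320*(w - 5)**2).
Integrate each term; A/(w−a) gives A·log|w−a|; the (Bw+D)/(w²+p²) term gives a log and an atan.

-5322787*log(w - 5)/2691200 + 311*log(w + 3)/1664 - 6517*log(w + 5)/5800 - 467*log(w**2 + 4)/10933 - 653*atan(w/2)/10933 + 11713/(2320*w - 11600) + C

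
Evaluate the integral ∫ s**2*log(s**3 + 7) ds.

s**3*log(s**3 + 7)/3 - s**3/3 + 7*log(s**3 + 7)/3 + C

Let u = s**3 + 7, so du = (3*s**2) ds.
The integral becomes (1/3)·∫ log(u) du; integrate by parts with u′=log(u), dv′=du.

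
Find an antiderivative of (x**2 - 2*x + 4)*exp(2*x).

Use integration by parts with u = x**2 - 2*x + 4, dv = exp(2*x) dx, so v = exp(2*x)/2.
Apply parts 2 times (tabular method): alternate signs, differentiate u down to 0, integrate dv up.

(2*x**2 - 6*x + 11)*exp(2*x)/4 + C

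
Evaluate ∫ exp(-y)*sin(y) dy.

Let I denote the integral. Integrate by parts with u = sin(y), dv = exp(-y) dy, so v = -exp(-y): I = -exp(-y)*sin(y) + ∫ exp(-y)*cos(y) dy.
Apply parts again with u = cos(y), dv = exp(-y) dy: ∫ exp(-y)*cos(y) dy = -exp(-y)*cos(y) − I. Substituting back brings back I: I = -exp(-y)*sin(y) - exp(-y)*cos(y) − I.
Solving for I: (1 + 1)·I equals the remaining terms, so I = (1/2)·(-exp(-y)*sin(y) - exp(-y)*cos(y)).

-exp(-y)*sin(y)/2 - exp(-y)*cos(y)/2 + C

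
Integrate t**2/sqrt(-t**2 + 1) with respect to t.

Substitute t = sin(θ), so dt = cos(θ) dθ and the radical becomes sqrt(-t**2 + 1) = cos(θ) by the Pythagorean identity.
Integrate the resulting trig expression in θ, then back-substitute θ = asin(t), sin(θ) = t, cos(θ) = sqrt(-t**2 + 1) (absorbing any constant into C).

-t*sqrt(-t**2 + 1)/2 + asin(t)/2 + C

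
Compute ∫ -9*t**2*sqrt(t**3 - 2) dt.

Let u = t**3 - 2, so du = (3*t**2) dt.
Rewriting, the integral becomes -3·∫ √u du = -3·(2/3)u^(3/2).
Substituting back, u = t**3 - 2.

-2*(t**3 - 2)**(3/2) + C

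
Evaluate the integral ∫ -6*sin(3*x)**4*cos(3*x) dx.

Let u = sin(3*x), so du = (3*cos(3*x)) dx.
Rewriting, the integral becomes -2·∫ u^4 du = -2·u^5/5.
Substituting back, u = sin(3*x).

-2*sin(3*x)**5/5 + C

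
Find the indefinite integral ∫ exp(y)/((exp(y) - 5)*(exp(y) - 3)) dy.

log(exp(y) - 5)/2 - log(exp(y) - 3)/2 + C

Let u = e^y, du = e^y dy.
The integral becomes ∫ du/((u-5)(u-3)); decompose into partial fractions.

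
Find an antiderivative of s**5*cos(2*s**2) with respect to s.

s**4*sin(2*s**2)/4 + s**2*cos(2*s**2)/4 - sin(2*s**2)/8 + C

Let u = s², du = 2s ds; rewrite as (1/2)∫ u^2·cos(2u) du.
Now integrate by parts 2 times.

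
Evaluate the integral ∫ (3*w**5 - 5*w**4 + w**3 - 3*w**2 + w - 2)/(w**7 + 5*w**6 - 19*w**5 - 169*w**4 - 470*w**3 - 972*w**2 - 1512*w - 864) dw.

Factor the denominator: (w - 6)*(w + 1)*(w + 3)**2*(w + 4)*(w**2 + 4).
Partial-fraction decomposition: (9*w - 92)/(676*(w**2 + 4)) - 149/(20*(w + 4)) + 401153/(54756*(w + 3)) - 1193/(234*(w + 3)**2) + 1/(28*(w + 1)) + 212/(2835*(w - 6)).
Integrate each term; A/(w−a) gives A·log|w−a|; the (Bw+D)/(w²+p²) term gives a log and an atan.

212*log(w - 6)/2835 + log(w + 1)/28 + 401153*log(w + 3)/54756 - 149*log(w + 4)/20 + 9*log(w**2 + 4)/1352 - 23*atan(w/2)/338 + 1193/(234*w + 702) + C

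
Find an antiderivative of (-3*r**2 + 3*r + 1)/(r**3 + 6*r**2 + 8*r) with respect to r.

log(r)/8 + 17*log(r + 2)/4 - 59*log(r + 4)/8 + C

Factor the denominator: r*(r + 2)*(r + 4).
Partial-fraction decomposition: -59/(8*(r + 4)) + 17/(4*(r + 2)) + 1/(8*r).
Integrate each term: A/(r−a) contributes A·log|r−a|.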